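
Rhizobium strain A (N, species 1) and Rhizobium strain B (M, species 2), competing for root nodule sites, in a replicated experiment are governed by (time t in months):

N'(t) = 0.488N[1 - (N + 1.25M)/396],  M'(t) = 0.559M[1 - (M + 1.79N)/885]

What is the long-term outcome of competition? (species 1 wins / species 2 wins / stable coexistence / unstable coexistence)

species 2 excludes species 1

Compare the nullcline intercepts: K1/α12 = 396/1.25 = 317 < K2 = 885; K2/α21 = 885/1.79 = 494 > K1 = 396.
Since the inequalities point opposite ways, species 2 can invade but species 1 cannot.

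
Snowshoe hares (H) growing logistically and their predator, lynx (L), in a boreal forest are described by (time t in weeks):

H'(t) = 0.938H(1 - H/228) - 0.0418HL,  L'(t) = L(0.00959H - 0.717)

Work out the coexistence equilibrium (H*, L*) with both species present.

H* ≈ 74.8, L* ≈ 15.1

From dL/dt = 0 with L > 0: 0.00959H* = 0.717, so H* = 74.8.
Substitute into dH/dt = 0: 0.938(1 - 74.8/228) = 0.0418L*.
The bracket is 0.672, giving L* = 0.63/0.0418 = 15.1.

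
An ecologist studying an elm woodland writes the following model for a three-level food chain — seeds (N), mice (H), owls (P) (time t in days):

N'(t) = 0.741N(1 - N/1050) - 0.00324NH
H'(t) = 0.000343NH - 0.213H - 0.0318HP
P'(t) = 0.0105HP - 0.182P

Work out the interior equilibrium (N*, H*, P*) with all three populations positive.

N* ≈ 970, H* ≈ 17.3, P* ≈ 3.77

From dP/dt = 0: 0.0105H* = 0.182, so H* = 17.3.
From dN/dt = 0: 0.741(1 - N*/1050) = 0.00324·17.3, giving N* = 1050·(1 - 0.0758) = 970.
From dH/dt = 0: 0.000343·970 - 0.213 = 0.0318P*, so P* = 0.12/0.0318 = 3.77.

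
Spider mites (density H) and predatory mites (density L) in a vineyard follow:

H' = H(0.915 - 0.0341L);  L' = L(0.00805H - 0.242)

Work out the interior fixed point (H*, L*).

H* ≈ 30.1, L* ≈ 26.8

Set dL/dt = 0 with L > 0: 0.00805H - 0.242 = 0, so H* = 0.242/0.00805 = 30.1.
Set dH/dt = 0 with H > 0: 0.915 - 0.0341L = 0, so L* = 0.915/0.0341 = 26.8.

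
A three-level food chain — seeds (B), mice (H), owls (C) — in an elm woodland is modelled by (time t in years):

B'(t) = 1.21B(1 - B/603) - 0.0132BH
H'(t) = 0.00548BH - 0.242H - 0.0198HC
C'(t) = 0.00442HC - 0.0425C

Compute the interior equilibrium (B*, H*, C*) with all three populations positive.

From dC/dt = 0: 0.00442H* = 0.0425, so H* = 9.62.
From dB/dt = 0: 1.21(1 - B*/603) = 0.0132·9.62, giving B* = 603·(1 - 0.105) = 540.
From dH/dt = 0: 0.00548·540 - 0.242 = 0.0198C*, so C* = 2.72/0.0198 = 137.

B* ≈ 540, H* ≈ 9.62, C* ≈ 137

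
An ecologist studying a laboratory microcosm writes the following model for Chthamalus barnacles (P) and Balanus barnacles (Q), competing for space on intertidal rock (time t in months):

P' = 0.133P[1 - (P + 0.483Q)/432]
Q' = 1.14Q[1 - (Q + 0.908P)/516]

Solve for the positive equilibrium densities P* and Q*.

Setting both brackets to zero gives the nullclines P + 0.483Q = 432 and 0.908P + Q = 516.
Substituting Q = 516 - 0.908P into the first: P(1 - 0.483·0.908) = 432 - 0.483·516.
So P* = 183/0.561 = 326, and then Q* = 516 - 0.908·326 = 220.

P* ≈ 326, Q* ≈ 220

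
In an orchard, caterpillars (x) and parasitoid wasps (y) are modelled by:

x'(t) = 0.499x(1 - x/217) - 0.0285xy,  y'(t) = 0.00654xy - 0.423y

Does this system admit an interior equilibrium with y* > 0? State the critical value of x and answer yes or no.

The predator equation gives dy/dt > 0 only when x > 0.423/0.00654 = 64.7.
Without the predator, x → K = 217. Since 217 > 64.7, the predator can invade and persist.

Threshold x = 64.7; K > 64.7, so yes, the predator persists.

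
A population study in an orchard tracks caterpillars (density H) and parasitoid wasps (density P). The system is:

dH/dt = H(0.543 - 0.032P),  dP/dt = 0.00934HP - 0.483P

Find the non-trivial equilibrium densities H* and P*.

Set dP/dt = 0 with P > 0: 0.00934H - 0.483 = 0, so H* = 0.483/0.00934 = 51.7.
Set dH/dt = 0 with H > 0: 0.543 - 0.032P = 0, so P* = 0.543/0.032 = 17.

H* ≈ 51.7, P* ≈ 17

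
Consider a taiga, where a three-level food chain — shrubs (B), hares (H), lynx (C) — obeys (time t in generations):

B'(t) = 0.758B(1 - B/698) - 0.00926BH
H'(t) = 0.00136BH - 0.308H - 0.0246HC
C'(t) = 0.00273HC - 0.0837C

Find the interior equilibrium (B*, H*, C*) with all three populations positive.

From dC/dt = 0: 0.00273H* = 0.0837, so H* = 30.7.
From dB/dt = 0: 0.758(1 - B*/698) = 0.00926·30.7, giving B* = 698·(1 - 0.375) = 437.
From dH/dt = 0: 0.00136·437 - 0.308 = 0.0246C*, so C* = 0.286/0.0246 = 11.6.

B* ≈ 437, H* ≈ 30.7, C* ≈ 11.6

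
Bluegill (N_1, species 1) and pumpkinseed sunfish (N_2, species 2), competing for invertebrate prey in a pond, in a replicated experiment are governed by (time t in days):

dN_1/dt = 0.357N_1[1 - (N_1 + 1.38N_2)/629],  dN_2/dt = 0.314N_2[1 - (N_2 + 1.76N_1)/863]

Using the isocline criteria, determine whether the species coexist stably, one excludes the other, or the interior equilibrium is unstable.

Compare the nullcline intercepts: K1/α12 = 629/1.38 = 456 < K2 = 863; K2/α21 = 863/1.76 = 490 < K1 = 629.
Since both are reversed, neither can invade when rare; the interior point is a saddle.

unstable coexistence (outcome depends on initial conditions)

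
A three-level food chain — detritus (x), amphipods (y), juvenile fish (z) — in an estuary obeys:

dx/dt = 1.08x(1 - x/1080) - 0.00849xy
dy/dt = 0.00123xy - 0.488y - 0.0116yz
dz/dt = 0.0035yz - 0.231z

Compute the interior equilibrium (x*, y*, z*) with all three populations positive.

From dz/dt = 0: 0.0035y* = 0.231, so y* = 66.
From dx/dt = 0: 1.08(1 - x*/1080) = 0.00849·66, giving x* = 1080·(1 - 0.519) = 520.
From dy/dt = 0: 0.00123·520 - 0.488 = 0.0116z*, so z* = 0.151/0.0116 = 13.

x* ≈ 520, y* ≈ 66, z* ≈ 13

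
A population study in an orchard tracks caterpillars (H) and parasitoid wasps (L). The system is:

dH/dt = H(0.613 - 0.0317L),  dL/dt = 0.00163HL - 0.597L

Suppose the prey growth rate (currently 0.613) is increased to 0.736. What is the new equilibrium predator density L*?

L* ≈ 23.2

At the interior fixed point, setting dH/dt = 0 with H > 0 fixes L* = (prey growth rate)/(HL coefficient) — independent of the other coefficients.
With the change, L* = 0.736/0.0317 = 23.2; it rises from 19.3.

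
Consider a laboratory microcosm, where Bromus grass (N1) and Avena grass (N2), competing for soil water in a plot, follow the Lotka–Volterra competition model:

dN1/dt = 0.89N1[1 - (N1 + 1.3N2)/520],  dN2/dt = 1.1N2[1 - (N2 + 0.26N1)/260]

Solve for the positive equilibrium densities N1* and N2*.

N1* ≈ 275, N2* ≈ 189

Setting both brackets to zero gives the nullclines N1 + 1.3N2 = 520 and 0.26N1 + N2 = 260.
Substituting N2 = 260 - 0.26N1 into the first: N1(1 - 1.3·0.26) = 520 - 1.3·260.
So N1* = 182/0.662 = 275, and then N2* = 260 - 0.26·275 = 189.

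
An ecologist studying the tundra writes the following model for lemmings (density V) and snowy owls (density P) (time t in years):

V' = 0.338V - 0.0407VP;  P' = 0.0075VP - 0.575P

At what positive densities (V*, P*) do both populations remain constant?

V* ≈ 76.7, P* ≈ 8.3

Set dP/dt = 0 with P > 0: 0.0075V - 0.575 = 0, so V* = 0.575/0.0075 = 76.7.
Set dV/dt = 0 with V > 0: 0.338 - 0.0407P = 0, so P* = 0.338/0.0407 = 8.3.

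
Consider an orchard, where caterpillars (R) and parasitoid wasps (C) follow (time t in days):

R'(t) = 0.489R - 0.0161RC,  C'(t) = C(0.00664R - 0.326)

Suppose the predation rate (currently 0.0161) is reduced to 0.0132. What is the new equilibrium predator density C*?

C* ≈ 37

At the interior fixed point, setting dR/dt = 0 with R > 0 fixes C* = (prey growth rate)/(RC coefficient) — independent of the other coefficients.
With the change, C* = 0.489/0.0132 = 37; it rises from 30.4.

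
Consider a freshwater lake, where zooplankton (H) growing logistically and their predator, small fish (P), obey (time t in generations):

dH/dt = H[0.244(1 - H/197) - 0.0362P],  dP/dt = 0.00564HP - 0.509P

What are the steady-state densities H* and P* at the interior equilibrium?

H* ≈ 90.2, P* ≈ 3.65

From dP/dt = 0 with P > 0: 0.00564H* = 0.509, so H* = 90.2.
Substitute into dH/dt = 0: 0.244(1 - 90.2/197) = 0.0362P*.
The bracket is 0.542, giving P* = 0.132/0.0362 = 3.65.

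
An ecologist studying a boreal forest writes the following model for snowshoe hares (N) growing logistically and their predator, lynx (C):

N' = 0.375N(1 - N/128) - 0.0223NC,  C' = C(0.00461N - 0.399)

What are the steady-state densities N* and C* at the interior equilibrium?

From dC/dt = 0 with C > 0: 0.00461N* = 0.399, so N* = 86.6.
Substitute into dN/dt = 0: 0.375(1 - 86.6/128) = 0.0223C*.
The bracket is 0.324, giving C* = 0.121/0.0223 = 5.45.

N* ≈ 86.6, C* ≈ 5.45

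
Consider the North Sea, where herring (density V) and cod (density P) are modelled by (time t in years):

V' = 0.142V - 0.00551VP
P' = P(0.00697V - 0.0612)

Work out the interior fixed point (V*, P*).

Set dP/dt = 0 with P > 0: 0.00697V - 0.0612 = 0, so V* = 0.0612/0.00697 = 8.78.
Set dV/dt = 0 with V > 0: 0.142 - 0.00551P = 0, so P* = 0.142/0.00551 = 25.8.

V* ≈ 8.78, P* ≈ 25.8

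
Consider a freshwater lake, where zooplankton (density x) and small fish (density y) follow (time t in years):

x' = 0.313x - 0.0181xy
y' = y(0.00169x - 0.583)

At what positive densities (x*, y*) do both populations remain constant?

Set dy/dt = 0 with y > 0: 0.00169x - 0.583 = 0, so x* = 0.583/0.00169 = 345.
Set dx/dt = 0 with x > 0: 0.313 - 0.0181y = 0, so y* = 0.313/0.0181 = 17.3.

x* ≈ 345, y* ≈ 17.3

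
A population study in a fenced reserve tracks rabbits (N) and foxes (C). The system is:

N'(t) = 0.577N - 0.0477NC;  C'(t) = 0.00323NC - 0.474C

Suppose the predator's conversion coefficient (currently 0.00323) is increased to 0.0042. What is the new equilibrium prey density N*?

At the interior fixed point, setting dC/dt = 0 with C > 0 fixes N* = (predator death rate)/(NC coefficient) — independent of the other coefficients.
With the change, N* = 0.474/0.0042 = 113; it falls from 147.

N* ≈ 113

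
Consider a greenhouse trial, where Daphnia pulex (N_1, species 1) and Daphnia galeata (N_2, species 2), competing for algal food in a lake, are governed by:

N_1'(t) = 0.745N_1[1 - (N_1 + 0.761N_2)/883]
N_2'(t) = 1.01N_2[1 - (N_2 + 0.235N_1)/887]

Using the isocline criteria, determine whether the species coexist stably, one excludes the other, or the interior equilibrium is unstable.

Compare the nullcline intercepts: K1/α12 = 883/0.761 = 1160 > K2 = 887; K2/α21 = 887/0.235 = 3770 > K1 = 883.
Since both inequalities hold, each species can invade when rare, so the interior equilibrium is stable.

stable coexistence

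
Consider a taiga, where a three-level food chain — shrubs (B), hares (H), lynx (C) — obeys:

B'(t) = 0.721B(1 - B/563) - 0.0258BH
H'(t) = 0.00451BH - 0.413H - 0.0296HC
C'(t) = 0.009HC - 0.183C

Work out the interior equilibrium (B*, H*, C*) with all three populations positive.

B* ≈ 153, H* ≈ 20.3, C* ≈ 9.41

From dC/dt = 0: 0.009H* = 0.183, so H* = 20.3.
From dB/dt = 0: 0.721(1 - B*/563) = 0.0258·20.3, giving B* = 563·(1 - 0.728) = 153.
From dH/dt = 0: 0.00451·153 - 0.413 = 0.0296C*, so C* = 0.279/0.0296 = 9.41.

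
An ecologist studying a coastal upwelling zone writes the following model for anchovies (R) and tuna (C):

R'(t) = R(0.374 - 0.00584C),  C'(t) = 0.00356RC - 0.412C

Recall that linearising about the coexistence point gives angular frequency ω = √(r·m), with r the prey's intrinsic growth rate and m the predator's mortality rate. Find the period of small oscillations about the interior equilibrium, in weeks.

T ≈ 16 weeks

Here r = 0.374 and m = 0.412, so r·m = 0.154.
ω = √0.154 = 0.393 per week, hence T = 2π/ω ≈ 16 weeks.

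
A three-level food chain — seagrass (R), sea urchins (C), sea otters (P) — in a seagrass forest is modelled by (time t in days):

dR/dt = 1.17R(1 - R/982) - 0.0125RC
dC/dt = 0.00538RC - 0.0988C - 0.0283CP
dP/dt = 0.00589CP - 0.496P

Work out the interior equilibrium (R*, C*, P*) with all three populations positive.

R* ≈ 98.5, C* ≈ 84.2, P* ≈ 15.2

From dP/dt = 0: 0.00589C* = 0.496, so C* = 84.2.
From dR/dt = 0: 1.17(1 - R*/982) = 0.0125·84.2, giving R* = 982·(1 - 0.9) = 98.5.
From dC/dt = 0: 0.00538·98.5 - 0.0988 = 0.0283P*, so P* = 0.431/0.0283 = 15.2.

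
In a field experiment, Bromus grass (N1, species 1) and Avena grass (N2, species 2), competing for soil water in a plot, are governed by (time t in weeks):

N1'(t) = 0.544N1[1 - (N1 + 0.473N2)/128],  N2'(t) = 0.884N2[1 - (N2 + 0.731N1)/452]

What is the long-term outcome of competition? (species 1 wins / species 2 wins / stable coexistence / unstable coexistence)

Compare the nullcline intercepts: K1/α12 = 128/0.473 = 271 < K2 = 452; K2/α21 = 452/0.731 = 618 > K1 = 128.
Since the inequalities point opposite ways, species 2 can invade but species 1 cannot.

species 2 excludes species 1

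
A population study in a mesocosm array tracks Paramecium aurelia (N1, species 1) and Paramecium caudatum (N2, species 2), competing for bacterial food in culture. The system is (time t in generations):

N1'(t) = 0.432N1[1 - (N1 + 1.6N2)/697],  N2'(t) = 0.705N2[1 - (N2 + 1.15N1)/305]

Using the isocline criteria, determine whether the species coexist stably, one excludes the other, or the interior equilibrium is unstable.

species 1 excludes species 2

Compare the nullcline intercepts: K1/α12 = 697/1.6 = 436 > K2 = 305; K2/α21 = 305/1.15 = 265 < K1 = 697.
Since the inequalities point opposite ways, species 1 can invade but species 2 cannot.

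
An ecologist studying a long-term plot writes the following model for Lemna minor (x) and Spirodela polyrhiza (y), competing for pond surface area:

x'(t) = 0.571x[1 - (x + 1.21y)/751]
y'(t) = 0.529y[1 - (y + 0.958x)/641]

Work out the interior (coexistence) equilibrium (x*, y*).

x* ≈ 155, y* ≈ 493

Setting both brackets to zero gives the nullclines x + 1.21y = 751 and 0.958x + y = 641.
Substituting y = 641 - 0.958x into the first: x(1 - 1.21·0.958) = 751 - 1.21·641.
So x* = -24.6/-0.159 = 155, and then y* = 641 - 0.958·155 = 493.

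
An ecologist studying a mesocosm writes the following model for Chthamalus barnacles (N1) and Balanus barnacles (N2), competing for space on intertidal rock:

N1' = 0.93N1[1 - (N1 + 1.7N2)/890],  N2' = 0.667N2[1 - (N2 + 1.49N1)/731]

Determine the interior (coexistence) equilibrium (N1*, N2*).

Setting both brackets to zero gives the nullclines N1 + 1.7N2 = 890 and 1.49N1 + N2 = 731.
Substituting N2 = 731 - 1.49N1 into the first: N1(1 - 1.7·1.49) = 890 - 1.7·731.
So N1* = -353/-1.53 = 230, and then N2* = 731 - 1.49·230 = 388.

N1* ≈ 230, N2* ≈ 388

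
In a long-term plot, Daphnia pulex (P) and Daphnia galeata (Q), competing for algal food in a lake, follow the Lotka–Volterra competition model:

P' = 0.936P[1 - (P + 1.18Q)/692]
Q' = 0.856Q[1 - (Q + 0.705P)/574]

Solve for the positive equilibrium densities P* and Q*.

P* ≈ 87.3, Q* ≈ 512

Setting both brackets to zero gives the nullclines P + 1.18Q = 692 and 0.705P + Q = 574.
Substituting Q = 574 - 0.705P into the first: P(1 - 1.18·0.705) = 692 - 1.18·574.
So P* = 14.7/0.168 = 87.3, and then Q* = 574 - 0.705·87.3 = 512.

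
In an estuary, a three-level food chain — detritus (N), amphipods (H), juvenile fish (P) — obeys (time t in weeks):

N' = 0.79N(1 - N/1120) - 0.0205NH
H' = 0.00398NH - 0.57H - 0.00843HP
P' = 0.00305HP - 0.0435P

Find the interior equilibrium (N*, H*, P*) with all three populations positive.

From dP/dt = 0: 0.00305H* = 0.0435, so H* = 14.3.
From dN/dt = 0: 0.79(1 - N*/1120) = 0.0205·14.3, giving N* = 1120·(1 - 0.37) = 705.
From dH/dt = 0: 0.00398·705 - 0.57 = 0.00843P*, so P* = 2.24/0.00843 = 265.

N* ≈ 705, H* ≈ 14.3, P* ≈ 265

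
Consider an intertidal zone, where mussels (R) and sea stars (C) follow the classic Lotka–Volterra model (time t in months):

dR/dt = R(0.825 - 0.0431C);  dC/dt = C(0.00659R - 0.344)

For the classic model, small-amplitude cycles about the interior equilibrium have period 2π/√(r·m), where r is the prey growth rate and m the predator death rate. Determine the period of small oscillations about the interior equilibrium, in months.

Here r = 0.825 and m = 0.344, so r·m = 0.284.
ω = √0.284 = 0.533 per month, hence T = 2π/ω ≈ 11.8 months.

T ≈ 11.8 months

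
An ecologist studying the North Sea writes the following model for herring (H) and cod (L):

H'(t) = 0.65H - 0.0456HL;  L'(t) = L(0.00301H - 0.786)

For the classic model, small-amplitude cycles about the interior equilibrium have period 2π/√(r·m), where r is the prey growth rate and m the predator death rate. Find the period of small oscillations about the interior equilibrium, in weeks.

T ≈ 8.79 weeks

Here r = 0.65 and m = 0.786, so r·m = 0.511.
ω = √0.511 = 0.715 per week, hence T = 2π/ω ≈ 8.79 weeks.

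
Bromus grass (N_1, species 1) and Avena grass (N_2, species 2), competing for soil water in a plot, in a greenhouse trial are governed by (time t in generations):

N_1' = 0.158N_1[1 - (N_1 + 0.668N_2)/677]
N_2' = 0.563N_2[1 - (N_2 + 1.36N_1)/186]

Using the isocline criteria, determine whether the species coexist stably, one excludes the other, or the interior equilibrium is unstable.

species 1 excludes species 2

Compare the nullcline intercepts: K1/α12 = 677/0.668 = 1010 > K2 = 186; K2/α21 = 186/1.36 = 137 < K1 = 677.
Since the inequalities point opposite ways, species 1 can invade but species 2 cannot.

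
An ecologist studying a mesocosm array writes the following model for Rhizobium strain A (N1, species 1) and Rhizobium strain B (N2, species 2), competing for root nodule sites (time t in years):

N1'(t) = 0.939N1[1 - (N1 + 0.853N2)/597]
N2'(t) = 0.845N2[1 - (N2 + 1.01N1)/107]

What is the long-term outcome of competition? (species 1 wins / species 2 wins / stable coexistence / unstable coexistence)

species 1 excludes species 2

Compare the nullcline intercepts: K1/α12 = 597/0.853 = 700 > K2 = 107; K2/α21 = 107/1.01 = 106 < K1 = 597.
Since the inequalities point opposite ways, species 1 can invade but species 2 cannot.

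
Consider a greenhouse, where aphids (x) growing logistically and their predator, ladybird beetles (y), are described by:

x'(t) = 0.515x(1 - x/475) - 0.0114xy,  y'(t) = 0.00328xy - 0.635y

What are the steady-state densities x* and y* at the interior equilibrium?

x* ≈ 194, y* ≈ 26.8

From dy/dt = 0 with y > 0: 0.00328x* = 0.635, so x* = 194.
Substitute into dx/dt = 0: 0.515(1 - 194/475) = 0.0114y*.
The bracket is 0.592, giving y* = 0.305/0.0114 = 26.8.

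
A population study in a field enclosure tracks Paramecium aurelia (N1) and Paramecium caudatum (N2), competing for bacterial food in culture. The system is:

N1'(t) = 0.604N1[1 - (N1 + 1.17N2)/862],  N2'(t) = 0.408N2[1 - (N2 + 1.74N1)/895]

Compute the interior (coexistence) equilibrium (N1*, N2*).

Setting both brackets to zero gives the nullclines N1 + 1.17N2 = 862 and 1.74N1 + N2 = 895.
Substituting N2 = 895 - 1.74N1 into the first: N1(1 - 1.17·1.74) = 862 - 1.17·895.
So N1* = -185/-1.04 = 179, and then N2* = 895 - 1.74·179 = 584.

N1* ≈ 179, N2* ≈ 584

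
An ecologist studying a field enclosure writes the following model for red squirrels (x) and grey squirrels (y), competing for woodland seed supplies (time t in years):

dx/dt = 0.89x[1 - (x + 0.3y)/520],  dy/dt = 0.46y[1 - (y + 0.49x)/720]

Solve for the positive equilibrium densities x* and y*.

Setting both brackets to zero gives the nullclines x + 0.3y = 520 and 0.49x + y = 720.
Substituting y = 720 - 0.49x into the first: x(1 - 0.3·0.49) = 520 - 0.3·720.
So x* = 304/0.853 = 356, and then y* = 720 - 0.49·356 = 545.

x* ≈ 356, y* ≈ 545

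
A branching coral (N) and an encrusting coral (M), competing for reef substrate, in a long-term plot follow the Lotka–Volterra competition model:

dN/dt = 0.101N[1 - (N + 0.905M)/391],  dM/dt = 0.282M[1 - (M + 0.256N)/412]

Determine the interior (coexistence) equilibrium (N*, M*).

Setting both brackets to zero gives the nullclines N + 0.905M = 391 and 0.256N + M = 412.
Substituting M = 412 - 0.256N into the first: N(1 - 0.905·0.256) = 391 - 0.905·412.
So N* = 18.1/0.768 = 23.6, and then M* = 412 - 0.256·23.6 = 406.

N* ≈ 23.6, M* ≈ 406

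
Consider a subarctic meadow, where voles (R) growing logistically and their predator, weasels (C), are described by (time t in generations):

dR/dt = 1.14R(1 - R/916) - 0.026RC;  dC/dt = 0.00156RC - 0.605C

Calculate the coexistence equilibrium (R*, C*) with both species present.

R* ≈ 388, C* ≈ 25.3

From dC/dt = 0 with C > 0: 0.00156R* = 0.605, so R* = 388.
Substitute into dR/dt = 0: 1.14(1 - 388/916) = 0.026C*.
The bracket is 0.577, giving C* = 0.657/0.026 = 25.3.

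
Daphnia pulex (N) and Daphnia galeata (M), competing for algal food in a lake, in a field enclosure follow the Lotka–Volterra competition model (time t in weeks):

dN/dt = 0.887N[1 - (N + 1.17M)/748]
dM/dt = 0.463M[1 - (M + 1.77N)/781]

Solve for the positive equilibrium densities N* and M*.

N* ≈ 155, M* ≈ 507

Setting both brackets to zero gives the nullclines N + 1.17M = 748 and 1.77N + M = 781.
Substituting M = 781 - 1.77N into the first: N(1 - 1.17·1.77) = 748 - 1.17·781.
So N* = -166/-1.07 = 155, and then M* = 781 - 1.77·155 = 507.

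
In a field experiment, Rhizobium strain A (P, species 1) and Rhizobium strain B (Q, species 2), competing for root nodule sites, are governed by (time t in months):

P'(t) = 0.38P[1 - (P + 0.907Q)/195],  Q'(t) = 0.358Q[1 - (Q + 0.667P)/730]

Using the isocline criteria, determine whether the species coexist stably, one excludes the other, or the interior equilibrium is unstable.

Compare the nullcline intercepts: K1/α12 = 195/0.907 = 215 < K2 = 730; K2/α21 = 730/0.667 = 1090 > K1 = 195.
Since the inequalities point opposite ways, species 2 can invade but species 1 cannot.

species 2 excludes species 1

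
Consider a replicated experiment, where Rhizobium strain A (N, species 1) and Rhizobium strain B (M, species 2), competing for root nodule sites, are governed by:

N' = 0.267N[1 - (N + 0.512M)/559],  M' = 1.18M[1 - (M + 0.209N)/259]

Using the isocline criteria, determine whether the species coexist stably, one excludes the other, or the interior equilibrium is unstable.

stable coexistence

Compare the nullcline intercepts: K1/α12 = 559/0.512 = 1090 > K2 = 259; K2/α21 = 259/0.209 = 1240 > K1 = 559.
Since both inequalities hold, each species can invade when rare, so the interior equilibrium is stable.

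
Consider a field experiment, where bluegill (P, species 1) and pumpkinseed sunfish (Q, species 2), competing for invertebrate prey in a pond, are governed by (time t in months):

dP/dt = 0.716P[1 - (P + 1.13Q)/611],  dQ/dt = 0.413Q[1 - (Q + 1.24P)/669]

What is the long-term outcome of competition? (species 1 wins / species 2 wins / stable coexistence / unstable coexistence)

unstable coexistence (outcome depends on initial conditions)

Compare the nullcline intercepts: K1/α12 = 611/1.13 = 541 < K2 = 669; K2/α21 = 669/1.24 = 540 < K1 = 611.
Since both are reversed, neither can invade when rare; the interior point is a saddle.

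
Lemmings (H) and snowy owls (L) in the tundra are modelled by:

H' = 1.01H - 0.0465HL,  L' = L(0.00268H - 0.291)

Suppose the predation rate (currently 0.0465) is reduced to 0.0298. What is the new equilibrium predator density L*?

L* ≈ 33.9

At the interior fixed point, setting dH/dt = 0 with H > 0 fixes L* = (prey growth rate)/(HL coefficient) — independent of the other coefficients.
With the change, L* = 1.01/0.0298 = 33.9; it rises from 21.7.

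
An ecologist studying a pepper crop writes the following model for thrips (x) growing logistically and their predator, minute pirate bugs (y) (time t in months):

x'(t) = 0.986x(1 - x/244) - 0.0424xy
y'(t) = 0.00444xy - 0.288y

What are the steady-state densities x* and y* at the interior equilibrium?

From dy/dt = 0 with y > 0: 0.00444x* = 0.288, so x* = 64.9.
Substitute into dx/dt = 0: 0.986(1 - 64.9/244) = 0.0424y*.
The bracket is 0.734, giving y* = 0.724/0.0424 = 17.1.

x* ≈ 64.9, y* ≈ 17.1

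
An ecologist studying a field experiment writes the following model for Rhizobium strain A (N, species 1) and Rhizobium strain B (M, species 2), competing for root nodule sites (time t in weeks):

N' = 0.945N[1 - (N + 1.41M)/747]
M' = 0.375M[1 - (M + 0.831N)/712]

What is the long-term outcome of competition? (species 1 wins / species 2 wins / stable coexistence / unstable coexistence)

Compare the nullcline intercepts: K1/α12 = 747/1.41 = 530 < K2 = 712; K2/α21 = 712/0.831 = 857 > K1 = 747.
Since the inequalities point opposite ways, species 2 can invade but species 1 cannot.

species 2 excludes species 1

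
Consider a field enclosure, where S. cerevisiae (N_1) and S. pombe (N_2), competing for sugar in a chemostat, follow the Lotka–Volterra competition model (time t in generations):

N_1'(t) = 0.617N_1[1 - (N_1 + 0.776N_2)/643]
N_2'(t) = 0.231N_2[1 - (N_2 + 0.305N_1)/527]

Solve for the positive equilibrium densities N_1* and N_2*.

N_1* ≈ 307, N_2* ≈ 433

Setting both brackets to zero gives the nullclines N_1 + 0.776N_2 = 643 and 0.305N_1 + N_2 = 527.
Substituting N_2 = 527 - 0.305N_1 into the first: N_1(1 - 0.776·0.305) = 643 - 0.776·527.
So N_1* = 234/0.763 = 307, and then N_2* = 527 - 0.305·307 = 433.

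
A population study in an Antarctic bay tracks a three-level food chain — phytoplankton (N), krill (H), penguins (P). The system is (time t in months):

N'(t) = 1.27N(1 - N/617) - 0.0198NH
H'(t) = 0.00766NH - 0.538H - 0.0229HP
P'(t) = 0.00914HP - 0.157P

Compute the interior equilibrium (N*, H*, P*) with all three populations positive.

From dP/dt = 0: 0.00914H* = 0.157, so H* = 17.2.
From dN/dt = 0: 1.27(1 - N*/617) = 0.0198·17.2, giving N* = 617·(1 - 0.268) = 452.
From dH/dt = 0: 0.00766·452 - 0.538 = 0.0229P*, so P* = 2.92/0.0229 = 128.

N* ≈ 452, H* ≈ 17.2, P* ≈ 128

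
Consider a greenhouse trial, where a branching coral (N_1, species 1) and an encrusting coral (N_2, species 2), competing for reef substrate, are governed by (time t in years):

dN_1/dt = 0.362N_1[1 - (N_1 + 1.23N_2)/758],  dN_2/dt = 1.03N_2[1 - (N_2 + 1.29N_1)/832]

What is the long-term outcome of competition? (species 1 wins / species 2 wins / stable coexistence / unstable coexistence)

Compare the nullcline intercepts: K1/α12 = 758/1.23 = 616 < K2 = 832; K2/α21 = 832/1.29 = 645 < K1 = 758.
Since both are reversed, neither can invade when rare; the interior point is a saddle.

unstable coexistence (outcome depends on initial conditions)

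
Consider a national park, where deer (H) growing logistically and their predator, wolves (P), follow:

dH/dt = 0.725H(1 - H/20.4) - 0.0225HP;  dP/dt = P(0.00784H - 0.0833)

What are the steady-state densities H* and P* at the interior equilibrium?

From dP/dt = 0 with P > 0: 0.00784H* = 0.0833, so H* = 10.6.
Substitute into dH/dt = 0: 0.725(1 - 10.6/20.4) = 0.0225P*.
The bracket is 0.479, giving P* = 0.347/0.0225 = 15.4.

H* ≈ 10.6, P* ≈ 15.4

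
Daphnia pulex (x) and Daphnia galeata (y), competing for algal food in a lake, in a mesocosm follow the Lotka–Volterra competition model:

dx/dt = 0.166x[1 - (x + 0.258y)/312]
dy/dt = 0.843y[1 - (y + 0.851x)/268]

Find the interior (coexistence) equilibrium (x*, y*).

x* ≈ 311, y* ≈ 3.19

Setting both brackets to zero gives the nullclines x + 0.258y = 312 and 0.851x + y = 268.
Substituting y = 268 - 0.851x into the first: x(1 - 0.258·0.851) = 312 - 0.258·268.
So x* = 243/0.78 = 311, and then y* = 268 - 0.851·311 = 3.19.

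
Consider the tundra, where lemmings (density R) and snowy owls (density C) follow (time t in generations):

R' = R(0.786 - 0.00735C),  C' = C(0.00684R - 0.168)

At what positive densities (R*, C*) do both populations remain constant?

R* ≈ 24.6, C* ≈ 107

Set dC/dt = 0 with C > 0: 0.00684R - 0.168 = 0, so R* = 0.168/0.00684 = 24.6.
Set dR/dt = 0 with R > 0: 0.786 - 0.00735C = 0, so C* = 0.786/0.00735 = 107.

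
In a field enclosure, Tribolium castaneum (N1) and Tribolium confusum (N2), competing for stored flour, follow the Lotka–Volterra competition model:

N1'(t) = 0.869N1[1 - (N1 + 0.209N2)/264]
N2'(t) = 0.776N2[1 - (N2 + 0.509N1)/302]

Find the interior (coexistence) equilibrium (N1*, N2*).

N1* ≈ 225, N2* ≈ 188

Setting both brackets to zero gives the nullclines N1 + 0.209N2 = 264 and 0.509N1 + N2 = 302.
Substituting N2 = 302 - 0.509N1 into the first: N1(1 - 0.209·0.509) = 264 - 0.209·302.
So N1* = 201/0.894 = 225, and then N2* = 302 - 0.509·225 = 188.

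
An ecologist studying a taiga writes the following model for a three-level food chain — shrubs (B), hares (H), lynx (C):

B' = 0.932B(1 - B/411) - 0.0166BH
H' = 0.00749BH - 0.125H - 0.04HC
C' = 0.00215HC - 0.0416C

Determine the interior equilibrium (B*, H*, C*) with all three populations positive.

B* ≈ 269, H* ≈ 19.3, C* ≈ 47.3

From dC/dt = 0: 0.00215H* = 0.0416, so H* = 19.3.
From dB/dt = 0: 0.932(1 - B*/411) = 0.0166·19.3, giving B* = 411·(1 - 0.345) = 269.
From dH/dt = 0: 0.00749·269 - 0.125 = 0.04C*, so C* = 1.89/0.04 = 47.3.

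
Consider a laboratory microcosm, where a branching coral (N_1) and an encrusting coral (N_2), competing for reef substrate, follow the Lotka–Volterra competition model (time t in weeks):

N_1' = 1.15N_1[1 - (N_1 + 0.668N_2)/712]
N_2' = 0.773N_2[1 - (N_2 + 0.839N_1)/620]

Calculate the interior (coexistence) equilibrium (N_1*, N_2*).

N_1* ≈ 678, N_2* ≈ 51.5

Setting both brackets to zero gives the nullclines N_1 + 0.668N_2 = 712 and 0.839N_1 + N_2 = 620.
Substituting N_2 = 620 - 0.839N_1 into the first: N_1(1 - 0.668·0.839) = 712 - 0.668·620.
So N_1* = 298/0.44 = 678, and then N_2* = 620 - 0.839·678 = 51.5.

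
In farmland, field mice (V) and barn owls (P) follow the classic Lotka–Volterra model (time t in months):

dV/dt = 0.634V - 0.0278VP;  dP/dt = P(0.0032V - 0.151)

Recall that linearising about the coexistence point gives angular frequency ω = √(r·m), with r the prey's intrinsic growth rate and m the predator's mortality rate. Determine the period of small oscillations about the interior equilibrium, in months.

Here r = 0.634 and m = 0.151, so r·m = 0.0957.
ω = √0.0957 = 0.309 per month, hence T = 2π/ω ≈ 20.3 months.

T ≈ 20.3 months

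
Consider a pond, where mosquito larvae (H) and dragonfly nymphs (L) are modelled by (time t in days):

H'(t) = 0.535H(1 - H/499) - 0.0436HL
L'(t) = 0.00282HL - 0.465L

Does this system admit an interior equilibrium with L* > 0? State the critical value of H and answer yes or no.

The predator equation gives dL/dt > 0 only when H > 0.465/0.00282 = 165.
Without the predator, H → K = 499. Since 499 > 165, the predator can invade and persist.

Threshold H = 165; K > 165, so yes, the predator persists.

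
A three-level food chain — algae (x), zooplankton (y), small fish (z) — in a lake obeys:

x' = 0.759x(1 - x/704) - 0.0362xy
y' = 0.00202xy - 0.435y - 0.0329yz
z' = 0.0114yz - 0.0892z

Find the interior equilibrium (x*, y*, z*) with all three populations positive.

x* ≈ 441, y* ≈ 7.82, z* ≈ 13.9

From dz/dt = 0: 0.0114y* = 0.0892, so y* = 7.82.
From dx/dt = 0: 0.759(1 - x*/704) = 0.0362·7.82, giving x* = 704·(1 - 0.373) = 441.
From dy/dt = 0: 0.00202·441 - 0.435 = 0.0329z*, so z* = 0.456/0.0329 = 13.9.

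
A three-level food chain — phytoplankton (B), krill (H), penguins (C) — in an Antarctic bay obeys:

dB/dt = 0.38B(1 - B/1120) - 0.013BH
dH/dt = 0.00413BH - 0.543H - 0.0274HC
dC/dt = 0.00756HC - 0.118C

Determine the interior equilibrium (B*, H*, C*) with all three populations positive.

B* ≈ 522, H* ≈ 15.6, C* ≈ 58.9

From dC/dt = 0: 0.00756H* = 0.118, so H* = 15.6.
From dB/dt = 0: 0.38(1 - B*/1120) = 0.013·15.6, giving B* = 1120·(1 - 0.534) = 522.
From dH/dt = 0: 0.00413·522 - 0.543 = 0.0274C*, so C* = 1.61/0.0274 = 58.9.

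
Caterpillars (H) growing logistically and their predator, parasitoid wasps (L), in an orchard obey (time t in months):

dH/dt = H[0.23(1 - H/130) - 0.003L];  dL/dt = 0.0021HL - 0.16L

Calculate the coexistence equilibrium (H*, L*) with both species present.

From dL/dt = 0 with L > 0: 0.0021H* = 0.16, so H* = 76.2.
Substitute into dH/dt = 0: 0.23(1 - 76.2/130) = 0.003L*.
The bracket is 0.414, giving L* = 0.0952/0.003 = 31.7.

H* ≈ 76.2, L* ≈ 31.7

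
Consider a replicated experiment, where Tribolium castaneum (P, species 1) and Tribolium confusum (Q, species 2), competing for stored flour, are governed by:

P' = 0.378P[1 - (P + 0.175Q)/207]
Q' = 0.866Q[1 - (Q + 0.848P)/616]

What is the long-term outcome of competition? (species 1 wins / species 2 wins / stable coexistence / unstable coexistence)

stable coexistence

Compare the nullcline intercepts: K1/α12 = 207/0.175 = 1180 > K2 = 616; K2/α21 = 616/0.848 = 726 > K1 = 207.
Since both inequalities hold, each species can invade when rare, so the interior equilibrium is stable.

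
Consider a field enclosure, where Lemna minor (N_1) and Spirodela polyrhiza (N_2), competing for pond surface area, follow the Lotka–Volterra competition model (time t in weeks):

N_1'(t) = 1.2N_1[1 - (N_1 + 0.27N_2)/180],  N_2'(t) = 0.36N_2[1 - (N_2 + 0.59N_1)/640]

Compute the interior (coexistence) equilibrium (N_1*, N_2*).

N_1* ≈ 8.56, N_2* ≈ 635

Setting both brackets to zero gives the nullclines N_1 + 0.27N_2 = 180 and 0.59N_1 + N_2 = 640.
Substituting N_2 = 640 - 0.59N_1 into the first: N_1(1 - 0.27·0.59) = 180 - 0.27·640.
So N_1* = 7.2/0.841 = 8.56, and then N_2* = 640 - 0.59·8.56 = 635.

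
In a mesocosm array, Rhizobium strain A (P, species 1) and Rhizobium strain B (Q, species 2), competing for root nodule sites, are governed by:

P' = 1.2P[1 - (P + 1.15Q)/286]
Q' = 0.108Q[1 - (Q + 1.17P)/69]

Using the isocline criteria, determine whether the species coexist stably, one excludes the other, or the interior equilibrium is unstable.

species 1 excludes species 2

Compare the nullcline intercepts: K1/α12 = 286/1.15 = 249 > K2 = 69; K2/α21 = 69/1.17 = 59 < K1 = 286.
Since the inequalities point opposite ways, species 1 can invade but species 2 cannot.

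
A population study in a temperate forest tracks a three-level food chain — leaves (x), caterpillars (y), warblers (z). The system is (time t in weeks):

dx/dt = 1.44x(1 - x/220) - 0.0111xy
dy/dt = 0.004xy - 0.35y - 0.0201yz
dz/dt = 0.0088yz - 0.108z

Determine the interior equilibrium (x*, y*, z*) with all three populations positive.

From dz/dt = 0: 0.0088y* = 0.108, so y* = 12.3.
From dx/dt = 0: 1.44(1 - x*/220) = 0.0111·12.3, giving x* = 220·(1 - 0.0946) = 199.
From dy/dt = 0: 0.004·199 - 0.35 = 0.0201z*, so z* = 0.447/0.0201 = 22.2.

x* ≈ 199, y* ≈ 12.3, z* ≈ 22.2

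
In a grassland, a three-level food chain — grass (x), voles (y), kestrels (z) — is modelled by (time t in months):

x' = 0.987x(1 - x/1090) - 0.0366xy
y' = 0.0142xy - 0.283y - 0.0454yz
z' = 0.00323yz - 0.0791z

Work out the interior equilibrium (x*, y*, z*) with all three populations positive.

From dz/dt = 0: 0.00323y* = 0.0791, so y* = 24.5.
From dx/dt = 0: 0.987(1 - x*/1090) = 0.0366·24.5, giving x* = 1090·(1 - 0.908) = 100.
From dy/dt = 0: 0.0142·100 - 0.283 = 0.0454z*, so z* = 1.14/0.0454 = 25.1.

x* ≈ 100, y* ≈ 24.5, z* ≈ 25.1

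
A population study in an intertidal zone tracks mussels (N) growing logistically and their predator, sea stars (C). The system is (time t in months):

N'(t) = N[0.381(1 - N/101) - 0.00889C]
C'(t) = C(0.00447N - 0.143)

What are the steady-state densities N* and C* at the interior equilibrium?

From dC/dt = 0 with C > 0: 0.00447N* = 0.143, so N* = 32.
Substitute into dN/dt = 0: 0.381(1 - 32/101) = 0.00889C*.
The bracket is 0.683, giving C* = 0.26/0.00889 = 29.3.

N* ≈ 32, C* ≈ 29.3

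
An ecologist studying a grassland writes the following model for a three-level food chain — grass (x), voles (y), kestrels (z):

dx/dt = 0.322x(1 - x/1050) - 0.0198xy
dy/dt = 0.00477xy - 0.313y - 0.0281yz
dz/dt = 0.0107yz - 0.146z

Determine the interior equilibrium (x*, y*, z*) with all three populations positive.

x* ≈ 169, y* ≈ 13.6, z* ≈ 17.6

From dz/dt = 0: 0.0107y* = 0.146, so y* = 13.6.
From dx/dt = 0: 0.322(1 - x*/1050) = 0.0198·13.6, giving x* = 1050·(1 - 0.839) = 169.
From dy/dt = 0: 0.00477·169 - 0.313 = 0.0281z*, so z* = 0.493/0.0281 = 17.6.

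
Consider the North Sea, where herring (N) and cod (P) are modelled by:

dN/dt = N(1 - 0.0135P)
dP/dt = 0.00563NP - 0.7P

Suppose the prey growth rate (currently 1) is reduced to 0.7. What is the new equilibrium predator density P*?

At the interior fixed point, setting dN/dt = 0 with N > 0 fixes P* = (prey growth rate)/(NP coefficient) — independent of the other coefficients.
With the change, P* = 0.7/0.0135 = 51.9; it falls from 74.1.

P* ≈ 51.9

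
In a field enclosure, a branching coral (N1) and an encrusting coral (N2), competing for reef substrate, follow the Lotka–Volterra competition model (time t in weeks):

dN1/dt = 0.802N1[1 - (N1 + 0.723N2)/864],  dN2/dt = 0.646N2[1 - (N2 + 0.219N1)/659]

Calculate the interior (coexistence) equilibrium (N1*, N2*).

N1* ≈ 460, N2* ≈ 558

Setting both brackets to zero gives the nullclines N1 + 0.723N2 = 864 and 0.219N1 + N2 = 659.
Substituting N2 = 659 - 0.219N1 into the first: N1(1 - 0.723·0.219) = 864 - 0.723·659.
So N1* = 388/0.842 = 460, and then N2* = 659 - 0.219·460 = 558.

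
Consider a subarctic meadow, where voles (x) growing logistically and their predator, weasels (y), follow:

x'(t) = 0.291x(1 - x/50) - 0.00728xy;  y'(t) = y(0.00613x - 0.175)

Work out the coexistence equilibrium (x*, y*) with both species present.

x* ≈ 28.5, y* ≈ 17.1

From dy/dt = 0 with y > 0: 0.00613x* = 0.175, so x* = 28.5.
Substitute into dx/dt = 0: 0.291(1 - 28.5/50) = 0.00728y*.
The bracket is 0.429, giving y* = 0.125/0.00728 = 17.1.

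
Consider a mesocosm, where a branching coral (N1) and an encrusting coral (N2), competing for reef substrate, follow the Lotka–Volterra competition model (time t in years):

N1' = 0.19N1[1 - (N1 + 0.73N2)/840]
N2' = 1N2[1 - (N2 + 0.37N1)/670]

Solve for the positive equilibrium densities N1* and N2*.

Setting both brackets to zero gives the nullclines N1 + 0.73N2 = 840 and 0.37N1 + N2 = 670.
Substituting N2 = 670 - 0.37N1 into the first: N1(1 - 0.73·0.37) = 840 - 0.73·670.
So N1* = 351/0.73 = 481, and then N2* = 670 - 0.37·481 = 492.

N1* ≈ 481, N2* ≈ 492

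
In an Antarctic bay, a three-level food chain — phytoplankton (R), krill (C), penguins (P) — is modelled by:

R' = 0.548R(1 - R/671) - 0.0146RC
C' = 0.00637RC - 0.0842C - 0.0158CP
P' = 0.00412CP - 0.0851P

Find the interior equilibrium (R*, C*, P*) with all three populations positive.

R* ≈ 302, C* ≈ 20.7, P* ≈ 116

From dP/dt = 0: 0.00412C* = 0.0851, so C* = 20.7.
From dR/dt = 0: 0.548(1 - R*/671) = 0.0146·20.7, giving R* = 671·(1 - 0.55) = 302.
From dC/dt = 0: 0.00637·302 - 0.0842 = 0.0158P*, so P* = 1.84/0.0158 = 116.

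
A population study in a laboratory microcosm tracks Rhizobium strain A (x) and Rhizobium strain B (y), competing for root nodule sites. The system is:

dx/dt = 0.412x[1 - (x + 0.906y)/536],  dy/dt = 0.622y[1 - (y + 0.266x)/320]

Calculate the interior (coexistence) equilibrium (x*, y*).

x* ≈ 324, y* ≈ 234

Setting both brackets to zero gives the nullclines x + 0.906y = 536 and 0.266x + y = 320.
Substituting y = 320 - 0.266x into the first: x(1 - 0.906·0.266) = 536 - 0.906·320.
So x* = 246/0.759 = 324, and then y* = 320 - 0.266·324 = 234.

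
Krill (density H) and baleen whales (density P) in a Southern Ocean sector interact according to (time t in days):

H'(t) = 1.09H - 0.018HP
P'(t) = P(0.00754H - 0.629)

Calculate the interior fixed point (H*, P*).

H* ≈ 83.4, P* ≈ 60.6

Set dP/dt = 0 with P > 0: 0.00754H - 0.629 = 0, so H* = 0.629/0.00754 = 83.4.
Set dH/dt = 0 with H > 0: 1.09 - 0.018P = 0, so P* = 1.09/0.018 = 60.6.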